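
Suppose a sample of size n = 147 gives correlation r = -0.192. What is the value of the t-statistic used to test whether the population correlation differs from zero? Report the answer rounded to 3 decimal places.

-2.356

t = r·√(n−2) / √(1−r²) with r = -0.192, n = 147
  = -0.192·√145 / √(1 − 0.036864)
  = -0.192·12.041595 / 0.981395
  = -2.311986 / 0.981395 = -2.356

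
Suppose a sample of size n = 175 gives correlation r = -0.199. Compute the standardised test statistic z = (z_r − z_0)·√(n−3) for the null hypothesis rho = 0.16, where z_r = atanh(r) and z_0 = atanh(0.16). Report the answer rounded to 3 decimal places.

-4.762

z_r = atanh(-0.199) = -0.201691,  z_0 = atanh(0.16) = 0.161387
SE = 1/√(n−3) = 1/√172 = 0.076249
z = (z_r − z_0)/SE = (-0.201691 − 0.161387) / 0.076249 = -0.363078 / 0.076249 = -4.762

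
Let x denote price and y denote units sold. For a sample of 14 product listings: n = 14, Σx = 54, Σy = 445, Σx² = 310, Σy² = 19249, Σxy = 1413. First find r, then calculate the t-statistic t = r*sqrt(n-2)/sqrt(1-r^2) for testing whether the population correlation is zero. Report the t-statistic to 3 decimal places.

S_xy = nΣxy − ΣxΣy = 14·1413 − 54·445 = 19782 − 24030 = -4248
S_xx = nΣx² − (Σx)² = 14·310 − 54² = 4340 − 2916 = 1424
S_yy = nΣy² − (Σy)² = 14·19249 − 445² = 269486 − 198025 = 71461
r = S_xy / √(S_xx·S_yy) = -4248 / √(1424·71461) = -4248 / √101760464 = -4248 / 10087.6392 = -0.4211
t = r·√(n−2)/√(1−r²) = -0.4211·√12 / √(1−0.177325) = -1.458733 / 0.907014 = -1.608

-1.608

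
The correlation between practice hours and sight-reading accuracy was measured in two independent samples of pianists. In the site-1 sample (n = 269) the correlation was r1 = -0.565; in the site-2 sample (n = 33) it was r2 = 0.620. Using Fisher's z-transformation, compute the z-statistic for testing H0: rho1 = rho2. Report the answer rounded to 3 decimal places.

z1 = atanh(-0.565) = -0.640148,  z2 = atanh(0.620) = 0.725005
SE = √(1/(n1−3) + 1/(n2−3)) = √(1/266 + 1/30) = √(0.0037594 + 0.0333333) = √0.0370927 = 0.192595
z = (z1 − z2)/SE = (-0.640148 − 0.725005) / 0.192595 = -1.365153 / 0.192595 = -7.088

-7.088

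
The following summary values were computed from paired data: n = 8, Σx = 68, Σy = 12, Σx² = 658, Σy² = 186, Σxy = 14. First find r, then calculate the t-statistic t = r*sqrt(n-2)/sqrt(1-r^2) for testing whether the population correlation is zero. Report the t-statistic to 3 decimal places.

-2.856

Numerator: nΣxy − (Σx)(Σy) = 8·14 − (68)(12) = -704
Denominator: √[(nΣx²−(Σx)²)(nΣy²−(Σy)²)]
  nΣx²−(Σx)² = 8·658 − 4624 = 640;  nΣy²−(Σy)² = 8·186 − 144 = 1344
  √(640·1344) = √860160 = 927.4481
r = -704 / 927.4481 = -0.7591
t = r·√(n−2)/√(1−r²) = -0.7591·√6 / √(1−0.576233) = -1.859408 / 0.650974 = -2.856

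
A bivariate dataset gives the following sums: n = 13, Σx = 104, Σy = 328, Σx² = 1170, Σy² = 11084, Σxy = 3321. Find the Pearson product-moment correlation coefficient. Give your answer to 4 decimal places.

0.7154

S_xy = nΣxy − ΣxΣy = 13·3321 − 104·328 = 43173 − 34112 = 9061
S_xx = nΣx² − (Σx)² = 13·1170 − 104² = 15210 − 10816 = 4394
S_yy = nΣy² − (Σy)² = 13·11084 − 328² = 144092 − 107584 = 36508
r = S_xy / √(S_xx·S_yy) = 9061 / √(4394·36508) = 9061 / √160416152 = 9061 / 12665.5498 = 0.7154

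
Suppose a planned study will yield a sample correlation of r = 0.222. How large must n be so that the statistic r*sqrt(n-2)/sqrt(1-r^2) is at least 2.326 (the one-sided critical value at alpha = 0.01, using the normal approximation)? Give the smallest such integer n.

107

Need r·√(n−2)/√(1−r²) ≥ 2.326
√(n−2) ≥ 2.326·√(1−0.049284) / 0.222 = 2.326·0.975047 / 0.222 = 10.2160
n−2 ≥ 104.3667  ⇒  n ≥ 106.3667
Smallest integer n = 107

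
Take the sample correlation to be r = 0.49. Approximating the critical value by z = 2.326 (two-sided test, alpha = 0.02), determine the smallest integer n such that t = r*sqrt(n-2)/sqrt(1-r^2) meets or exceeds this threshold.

20

Need r·√(n−2)/√(1−r²) ≥ 2.326
√(n−2) ≥ 2.326·√(1−0.2401) / 0.49 = 2.326·0.871722 / 0.49 = 4.1380
n−2 ≥ 17.1230  ⇒  n ≥ 19.1230
Smallest integer n = 20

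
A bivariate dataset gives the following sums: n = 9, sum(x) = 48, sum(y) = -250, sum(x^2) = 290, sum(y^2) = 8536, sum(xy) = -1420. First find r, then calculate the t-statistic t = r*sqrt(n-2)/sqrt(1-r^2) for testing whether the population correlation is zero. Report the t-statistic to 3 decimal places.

-1.062

S_xy = nΣxy − ΣxΣy = 9·(-1420) − 48·(-250) = -12780 − (-12000) = -780
S_xx = nΣx² − (Σx)² = 9·290 − 48² = 2610 − 2304 = 306
S_yy = nΣy² − (Σy)² = 9·8536 − (-250)² = 76824 − 62500 = 14324
r = S_xy / √(S_xx·S_yy) = -780 / √(306·14324) = -780 / √4383144 = -780 / 2093.5959 = -0.3726
t = r·√(n−2)/√(1−r²) = -0.3726·√7 / √(1−0.138831) = -0.985807 / 0.927992 = -1.062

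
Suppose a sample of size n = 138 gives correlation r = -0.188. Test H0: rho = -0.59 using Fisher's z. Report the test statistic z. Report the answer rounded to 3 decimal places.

Fisher z: atanh(-0.188) = -0.190263, atanh(-0.59) = -0.677666
z = (z_r − z_0)·√(n−3) = (-0.190263 − (-0.677666))·√135 = 0.487403 · 11.618950 = 5.663

5.663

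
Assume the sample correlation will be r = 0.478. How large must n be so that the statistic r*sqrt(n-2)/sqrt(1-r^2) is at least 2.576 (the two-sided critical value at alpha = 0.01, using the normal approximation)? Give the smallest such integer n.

Need r·√(n−2)/√(1−r²) ≥ 2.576
√(n−2) ≥ 2.576·√(1−0.228484) / 0.478 = 2.576·0.878360 / 0.478 = 4.7336
n−2 ≥ 22.4070  ⇒  n ≥ 24.4070
Smallest integer n = 25

25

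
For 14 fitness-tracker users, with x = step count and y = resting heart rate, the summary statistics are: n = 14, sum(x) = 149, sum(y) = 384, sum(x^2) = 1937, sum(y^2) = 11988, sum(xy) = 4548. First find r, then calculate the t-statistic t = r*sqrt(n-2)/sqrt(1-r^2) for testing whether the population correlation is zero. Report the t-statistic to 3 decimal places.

Numerator: nΣxy − (Σx)(Σy) = 14·4548 − (149)(384) = 6456
Denominator: √[(nΣx²−(Σx)²)(nΣy²−(Σy)²)]
  nΣx²−(Σx)² = 14·1937 − 22201 = 4917;  nΣy²−(Σy)² = 14·11988 − 147456 = 20376
  √(4917·20376) = √100188792 = 10009.4351
r = 6456 / 10009.4351 = 0.6450
t = r·√(n−2)/√(1−r²) = 0.6450·√12 / √(1−0.416025) = 2.234346 / 0.764183 = 2.924

2.924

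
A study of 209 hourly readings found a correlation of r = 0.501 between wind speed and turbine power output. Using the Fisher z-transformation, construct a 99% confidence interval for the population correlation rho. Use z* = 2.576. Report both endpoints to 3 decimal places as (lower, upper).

Fisher z: z_r = atanh(r) = ½·ln((1+0.501)/(1−0.501)) = 0.550640
SE(z) = 1/√(n−3) = 1/√206 = 0.069673
99% ⇒ z* = 2.576; margin = 2.576·0.069673 = 0.179478
CI on z-scale: (0.371162, 0.730118)
Back-transform: tanh(0.371162) = 0.355008, tanh(0.730118) = 0.623138

(0.355, 0.623)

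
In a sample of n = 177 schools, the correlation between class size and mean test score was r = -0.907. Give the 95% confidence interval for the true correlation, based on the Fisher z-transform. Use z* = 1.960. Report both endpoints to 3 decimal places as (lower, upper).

(-0.930, -0.877)

Fisher z: z_r = atanh(r) = ½·ln((1+(-0.907))/(1−(-0.907))) = -1.510344
SE(z) = 1/√(n−3) = 1/√174 = 0.075810
95% ⇒ z* = 1.960; margin = 1.960·0.075810 = 0.148588
CI on z-scale: (-1.658932, -1.361756)
Back-transform: tanh(-1.658932) = -0.930073, tanh(-1.361756) = -0.876800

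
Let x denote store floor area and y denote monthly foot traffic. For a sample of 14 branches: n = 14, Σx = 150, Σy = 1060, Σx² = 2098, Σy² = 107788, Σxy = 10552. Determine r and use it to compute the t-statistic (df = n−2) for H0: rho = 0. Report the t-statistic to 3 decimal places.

S_xy = nΣxy − ΣxΣy = 14·10552 − 150·1060 = 147728 − 159000 = -11272
S_xx = nΣx² − (Σx)² = 14·2098 − 150² = 29372 − 22500 = 6872
S_yy = nΣy² − (Σy)² = 14·107788 − 1060² = 1509032 − 1123600 = 385432
r = S_xy / √(S_xx·S_yy) = -11272 / √(6872·385432) = -11272 / √2648688704 = -11272 / 51465.4127 = -0.2190
t = r·√(n−2)/√(1−r²) = -0.2190·√12 / √(1−0.047961) = -0.758638 / 0.975725 = -0.778

-0.778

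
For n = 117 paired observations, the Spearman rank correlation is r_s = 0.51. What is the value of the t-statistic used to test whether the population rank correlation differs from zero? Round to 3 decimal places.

6.358

1 − r_s² = 1 − 0.2601 = 0.7399;  √(1−r_s²) = 0.860174
√(n−2) = √115 = 10.723805
t = r_s·√(n−2)/√(1−r_s²) = 0.51 · 10.723805 / 0.860174 = 6.358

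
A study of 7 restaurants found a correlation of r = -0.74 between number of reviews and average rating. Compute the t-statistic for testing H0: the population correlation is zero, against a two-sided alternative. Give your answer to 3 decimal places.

-2.460

1 − r² = 1 − 0.5476 = 0.4524;  √(1−r²) = 0.672607
√(n−2) = √5 = 2.236068
t = r·√(n−2)/√(1−r²) = -0.74 · 2.236068 / 0.672607 = -2.460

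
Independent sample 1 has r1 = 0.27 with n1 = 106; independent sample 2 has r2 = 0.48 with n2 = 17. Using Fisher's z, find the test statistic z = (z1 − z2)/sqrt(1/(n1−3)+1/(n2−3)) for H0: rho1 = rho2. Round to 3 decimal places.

-0.864

Fisher z-transforms: z1 = atanh(0.27) = 0.276864, z2 = atanh(0.48) = 0.522984; difference d = -0.246120
Var(d) = 1/103 + 1/14 = 0.0097087 + 0.0714286 = 0.0811373
z = d/√Var(d) = -0.246120 / √0.0811373 = -0.246120 / 0.284846 = -0.864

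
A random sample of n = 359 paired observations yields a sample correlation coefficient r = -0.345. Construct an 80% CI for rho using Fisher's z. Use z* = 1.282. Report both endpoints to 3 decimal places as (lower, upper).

z_r = atanh(-0.345) = -0.359757;  SE = 1/√(n−3) = 1/√356 = 0.053000
z-limits: -0.359757 ± 1.282·0.053000 = -0.359757 ± 0.067946 = [-0.427703, -0.291811]
ρ-limits: (tanh -0.427703, tanh -0.291811) = (-0.403, -0.284)

(-0.403, -0.284)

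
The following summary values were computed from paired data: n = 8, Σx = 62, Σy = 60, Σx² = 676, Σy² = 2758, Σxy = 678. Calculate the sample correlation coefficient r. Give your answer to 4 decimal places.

Numerator: nΣxy − (Σx)(Σy) = 8·678 − (62)(60) = 1704
Denominator: √[(nΣx²−(Σx)²)(nΣy²−(Σy)²)]
  nΣx²−(Σx)² = 8·676 − 3844 = 1564;  nΣy²−(Σy)² = 8·2758 − 3600 = 18464
  √(1564·18464) = √28877696 = 5373.7972
r = 1704 / 5373.7972 = 0.3171

0.3171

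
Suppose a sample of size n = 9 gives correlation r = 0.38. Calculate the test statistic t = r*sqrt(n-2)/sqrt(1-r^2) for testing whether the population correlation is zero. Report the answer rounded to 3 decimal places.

1 − r² = 1 − 0.1444 = 0.8556;  √(1−r²) = 0.924986
√(n−2) = √7 = 2.645751
t = r·√(n−2)/√(1−r²) = 0.38 · 2.645751 / 0.924986 = 1.087

1.087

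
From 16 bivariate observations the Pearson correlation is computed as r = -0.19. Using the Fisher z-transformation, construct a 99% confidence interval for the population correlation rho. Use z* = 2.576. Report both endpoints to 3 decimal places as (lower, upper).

Fisher z: z_r = atanh(r) = ½·ln((1+(-0.19))/(1−(-0.19))) = -0.192337
SE(z) = 1/√(n−3) = 1/√13 = 0.277350
99% ⇒ z* = 2.576; margin = 2.576·0.277350 = 0.714454
CI on z-scale: (-0.906791, 0.522117)
Back-transform: tanh(-0.906791) = -0.719588, tanh(0.522117) = 0.479332

(-0.720, 0.479)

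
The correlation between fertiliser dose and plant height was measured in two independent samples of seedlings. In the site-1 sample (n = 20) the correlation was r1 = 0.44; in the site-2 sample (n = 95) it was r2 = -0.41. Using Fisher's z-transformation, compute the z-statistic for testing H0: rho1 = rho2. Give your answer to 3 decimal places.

3.439

z1 = atanh(0.44) = 0.472231,  z2 = atanh(-0.41) = -0.435611
SE = √(1/(n1−3) + 1/(n2−3)) = √(1/17 + 1/92) = √(0.0588235 + 0.0108696) = √0.0696931 = 0.263995
z = (z1 − z2)/SE = (0.472231 − (-0.435611)) / 0.263995 = 0.907842 / 0.263995 = 3.439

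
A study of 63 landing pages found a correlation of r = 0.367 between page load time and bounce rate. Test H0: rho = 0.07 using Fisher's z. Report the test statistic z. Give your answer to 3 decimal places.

2.439

Fisher z: atanh(0.367) = 0.384952, atanh(0.07) = 0.070115
z = (z_r − z_0)·√(n−3) = (0.384952 − 0.070115)·√60 = 0.314837 · 7.745967 = 2.439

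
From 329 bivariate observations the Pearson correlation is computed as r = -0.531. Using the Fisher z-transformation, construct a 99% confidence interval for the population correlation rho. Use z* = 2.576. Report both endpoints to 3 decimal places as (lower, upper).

(-0.626, -0.421)

Fisher z: z_r = atanh(r) = ½·ln((1+(-0.531))/(1−(-0.531))) = -0.591537
SE(z) = 1/√(n−3) = 1/√326 = 0.055385
99% ⇒ z* = 2.576; margin = 2.576·0.055385 = 0.142672
CI on z-scale: (-0.734209, -0.448865)
Back-transform: tanh(-0.734209) = -0.625634, tanh(-0.448865) = -0.420966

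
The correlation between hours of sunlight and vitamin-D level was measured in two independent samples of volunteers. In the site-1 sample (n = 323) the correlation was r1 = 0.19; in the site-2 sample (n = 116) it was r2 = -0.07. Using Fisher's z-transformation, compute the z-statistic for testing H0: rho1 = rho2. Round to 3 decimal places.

z1 = atanh(0.19) = 0.192337,  z2 = atanh(-0.07) = -0.070115
SE = √(1/(n1−3) + 1/(n2−3)) = √(1/320 + 1/113) = √(0.0031250 + 0.0088496) = √0.0119746 = 0.109429
z = (z1 − z2)/SE = (0.192337 − (-0.070115)) / 0.109429 = 0.262452 / 0.109429 = 2.398

2.398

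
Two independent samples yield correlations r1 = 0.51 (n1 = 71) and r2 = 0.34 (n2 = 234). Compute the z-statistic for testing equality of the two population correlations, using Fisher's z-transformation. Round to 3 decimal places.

z1 = atanh(0.51) = 0.562730,  z2 = atanh(0.34) = 0.354093
SE = √(1/(n1−3) + 1/(n2−3)) = √(1/68 + 1/231) = √(0.0147059 + 0.0043290) = √0.0190349 = 0.137967
z = (z1 − z2)/SE = (0.562730 − 0.354093) / 0.137967 = 0.208637 / 0.137967 = 1.512

1.512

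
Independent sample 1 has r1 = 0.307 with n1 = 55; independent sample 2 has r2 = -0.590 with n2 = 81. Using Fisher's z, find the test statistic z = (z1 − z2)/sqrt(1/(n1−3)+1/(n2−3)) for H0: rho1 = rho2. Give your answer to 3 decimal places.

z1 = atanh(0.307) = 0.317230,  z2 = atanh(-0.590) = -0.677666
SE = √(1/(n1−3) + 1/(n2−3)) = √(1/52 + 1/78) = √(0.0192308 + 0.0128205) = √0.0320513 = 0.179029
z = (z1 − z2)/SE = (0.317230 − (-0.677666)) / 0.179029 = 0.994896 / 0.179029 = 5.557

5.557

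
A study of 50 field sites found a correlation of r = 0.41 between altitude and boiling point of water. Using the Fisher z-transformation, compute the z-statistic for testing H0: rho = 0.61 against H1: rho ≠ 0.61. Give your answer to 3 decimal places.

-1.874

z_r = atanh(0.41) = 0.435611,  z_0 = atanh(0.61) = 0.708921
SE = 1/√(n−3) = 1/√47 = 0.145865
z = (z_r − z_0)/SE = (0.435611 − 0.708921) / 0.145865 = -0.273310 / 0.145865 = -1.874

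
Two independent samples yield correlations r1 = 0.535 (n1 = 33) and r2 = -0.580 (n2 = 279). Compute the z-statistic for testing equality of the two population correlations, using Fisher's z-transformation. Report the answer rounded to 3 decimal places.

Fisher z-transforms: z1 = atanh(0.535) = 0.597124, z2 = atanh(-0.580) = -0.662463; difference d = 1.259587
Var(d) = 1/30 + 1/276 = 0.0333333 + 0.0036232 = 0.0369565
z = d/√Var(d) = 1.259587 / √0.0369565 = 1.259587 / 0.192241 = 6.552

6.552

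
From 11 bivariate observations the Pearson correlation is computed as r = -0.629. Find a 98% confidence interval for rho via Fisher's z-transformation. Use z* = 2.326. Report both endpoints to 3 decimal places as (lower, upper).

z_r = atanh(-0.629) = -0.739760;  SE = 1/√(n−3) = 1/√8 = 0.353553
z-limits: -0.739760 ± 2.326·0.353553 = -0.739760 ± 0.822364 = [-1.562124, 0.082604]
ρ-limits: (tanh -1.562124, tanh 0.082604) = (-0.916, 0.082)

(-0.916, 0.082)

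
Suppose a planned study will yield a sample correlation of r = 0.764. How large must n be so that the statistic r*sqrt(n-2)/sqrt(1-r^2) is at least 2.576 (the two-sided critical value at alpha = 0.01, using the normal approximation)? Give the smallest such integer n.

7

Need r·√(n−2)/√(1−r²) ≥ 2.576
√(n−2) ≥ 2.576·√(1−0.583696) / 0.764 = 2.576·0.645216 / 0.764 = 2.1755
n−2 ≥ 4.7328  ⇒  n ≥ 6.7328
Smallest integer n = 7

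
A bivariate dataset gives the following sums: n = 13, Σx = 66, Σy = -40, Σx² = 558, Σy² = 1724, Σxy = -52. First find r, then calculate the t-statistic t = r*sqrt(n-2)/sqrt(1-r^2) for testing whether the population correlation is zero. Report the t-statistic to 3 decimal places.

Numerator: nΣxy − (Σx)(Σy) = 13·(-52) − (66)(-40) = 1964
Denominator: √[(nΣx²−(Σx)²)(nΣy²−(Σy)²)]
  nΣx²−(Σx)² = 13·558 − 4356 = 2898;  nΣy²−(Σy)² = 13·1724 − 1600 = 20812
  √(2898·20812) = √60313176 = 7766.1558
r = 1964 / 7766.1558 = 0.2529
t = r·√(n−2)/√(1−r²) = 0.2529·√11 / √(1−0.063958) = 0.838774 / 0.967493 = 0.867

0.867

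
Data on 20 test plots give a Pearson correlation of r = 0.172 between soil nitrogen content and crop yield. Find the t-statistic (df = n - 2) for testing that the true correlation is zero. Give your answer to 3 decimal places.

0.741

t = r·√(n−2) / √(1−r²) with r = 0.172, n = 20
  = 0.172·√18 / √(1 − 0.029584)
  = 0.172·4.242641 / 0.985097
  = 0.729734 / 0.985097 = 0.741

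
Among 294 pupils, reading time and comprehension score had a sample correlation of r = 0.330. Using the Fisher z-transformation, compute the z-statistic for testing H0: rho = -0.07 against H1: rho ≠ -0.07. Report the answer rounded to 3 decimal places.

7.044

Fisher z: atanh(0.330) = 0.342828, atanh(-0.07) = -0.070115
z = (z_r − z_0)·√(n−3) = (0.342828 − (-0.070115))·√291 = 0.412943 · 17.058722 = 7.044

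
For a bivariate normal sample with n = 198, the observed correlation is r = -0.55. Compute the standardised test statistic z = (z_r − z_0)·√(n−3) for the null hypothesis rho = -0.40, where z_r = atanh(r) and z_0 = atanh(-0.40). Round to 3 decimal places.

z_r = atanh(-0.55) = -0.618381,  z_0 = atanh(-0.40) = -0.423649
SE = 1/√(n−3) = 1/√195 = 0.071611
z = (z_r − z_0)/SE = (-0.618381 − (-0.423649)) / 0.071611 = -0.194732 / 0.071611 = -2.719

-2.719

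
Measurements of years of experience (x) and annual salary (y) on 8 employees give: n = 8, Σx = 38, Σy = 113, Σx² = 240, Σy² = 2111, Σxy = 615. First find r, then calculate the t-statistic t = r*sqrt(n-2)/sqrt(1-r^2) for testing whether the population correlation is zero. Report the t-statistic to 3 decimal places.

1.224

Numerator: nΣxy − (Σx)(Σy) = 8·615 − (38)(113) = 626
Denominator: √[(nΣx²−(Σx)²)(nΣy²−(Σy)²)]
  nΣx²−(Σx)² = 8·240 − 1444 = 476;  nΣy²−(Σy)² = 8·2111 − 12769 = 4119
  √(476·4119) = √1960644 = 1400.2300
r = 626 / 1400.2300 = 0.4471
t = r·√(n−2)/√(1−r²) = 0.4471·√6 / √(1−0.199898) = 1.095167 / 0.894484 = 1.224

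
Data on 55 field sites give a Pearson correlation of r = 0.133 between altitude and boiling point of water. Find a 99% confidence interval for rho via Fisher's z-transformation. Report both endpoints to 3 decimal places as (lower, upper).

(-0.220, 0.455)

Fisher z: z_r = atanh(r) = ½·ln((1+0.133)/(1−0.133)) = 0.133793
SE(z) = 1/√(n−3) = 1/√52 = 0.138675
99% ⇒ z* = 2.576; margin = 2.576·0.138675 = 0.357227
CI on z-scale: (-0.223434, 0.491020)
Back-transform: tanh(-0.223434) = -0.219789, tanh(0.491020) = 0.455026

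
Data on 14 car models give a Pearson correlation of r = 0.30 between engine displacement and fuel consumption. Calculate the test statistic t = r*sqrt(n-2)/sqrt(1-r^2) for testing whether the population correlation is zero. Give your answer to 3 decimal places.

t = r·√(n−2) / √(1−r²) with r = 0.30, n = 14
  = 0.30·√12 / √(1 − 0.0900)
  = 0.30·3.464102 / 0.953939
  = 1.039231 / 0.953939 = 1.089

1.089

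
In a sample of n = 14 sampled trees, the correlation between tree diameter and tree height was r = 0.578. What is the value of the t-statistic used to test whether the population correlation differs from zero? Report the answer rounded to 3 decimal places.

2.454

1 − r² = 1 − 0.334084 = 0.665916;  √(1−r²) = 0.816037
√(n−2) = √12 = 3.464102
t = r·√(n−2)/√(1−r²) = 0.578 · 3.464102 / 0.816037 = 2.454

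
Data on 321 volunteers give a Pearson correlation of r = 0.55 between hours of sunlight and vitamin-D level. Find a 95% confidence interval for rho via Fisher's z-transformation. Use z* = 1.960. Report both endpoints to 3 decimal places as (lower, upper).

(0.469, 0.622)

z_r = atanh(0.55) = 0.618381;  SE = 1/√(n−3) = 1/√318 = 0.056077
z-limits: 0.618381 ± 1.960·0.056077 = 0.618381 ± 0.109911 = [0.508470, 0.728292]
ρ-limits: (tanh 0.508470, tanh 0.728292) = (0.469, 0.622)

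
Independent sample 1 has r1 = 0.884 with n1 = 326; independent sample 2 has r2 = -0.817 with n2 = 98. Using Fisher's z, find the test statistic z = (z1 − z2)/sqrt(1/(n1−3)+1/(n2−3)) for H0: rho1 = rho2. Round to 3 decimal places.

Fisher z-transforms: z1 = atanh(0.884) = 1.393781, z2 = atanh(-0.817) = -1.147728; difference d = 2.541509
Var(d) = 1/323 + 1/95 = 0.0030960 + 0.0105263 = 0.0136223
z = d/√Var(d) = 2.541509 / √0.0136223 = 2.541509 / 0.116715 = 21.775

21.775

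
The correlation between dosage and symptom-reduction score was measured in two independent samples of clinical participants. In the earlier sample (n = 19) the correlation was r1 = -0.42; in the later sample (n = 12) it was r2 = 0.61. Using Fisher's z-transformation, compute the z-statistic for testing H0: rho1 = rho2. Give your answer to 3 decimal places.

-2.776

Fisher z-transforms: z1 = atanh(-0.42) = -0.447692, z2 = atanh(0.61) = 0.708921; difference d = -1.156613
Var(d) = 1/16 + 1/9 = 0.0625000 + 0.1111111 = 0.1736111
z = d/√Var(d) = -1.156613 / √0.1736111 = -1.156613 / 0.416667 = -2.776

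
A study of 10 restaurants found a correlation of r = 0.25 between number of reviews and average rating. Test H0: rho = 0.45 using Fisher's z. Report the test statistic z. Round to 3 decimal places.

Fisher z: atanh(0.25) = 0.255413, atanh(0.45) = 0.484700
z = (z_r − z_0)·√(n−3) = (0.255413 − 0.484700)·√7 = -0.229287 · 2.645751 = -0.607

-0.607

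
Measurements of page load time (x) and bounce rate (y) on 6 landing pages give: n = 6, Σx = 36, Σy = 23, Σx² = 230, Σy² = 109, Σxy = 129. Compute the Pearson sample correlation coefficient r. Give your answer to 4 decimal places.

-0.5270

Numerator: nΣxy − (Σx)(Σy) = 6·129 − (36)(23) = -54
Denominator: √[(nΣx²−(Σx)²)(nΣy²−(Σy)²)]
  nΣx²−(Σx)² = 6·230 − 1296 = 84;  nΣy²−(Σy)² = 6·109 − 529 = 125
  √(84·125) = √10500 = 102.4695
r = -54 / 102.4695 = -0.5270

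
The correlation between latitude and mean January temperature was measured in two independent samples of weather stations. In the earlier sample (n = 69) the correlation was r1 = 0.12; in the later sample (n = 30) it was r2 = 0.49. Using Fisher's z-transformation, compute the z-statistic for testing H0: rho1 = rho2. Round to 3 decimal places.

-1.819

Fisher z-transforms: z1 = atanh(0.12) = 0.120581, z2 = atanh(0.49) = 0.536060; difference d = -0.415479
Var(d) = 1/66 + 1/27 = 0.0151515 + 0.0370370 = 0.0521885
z = d/√Var(d) = -0.415479 / √0.0521885 = -0.415479 / 0.228448 = -1.819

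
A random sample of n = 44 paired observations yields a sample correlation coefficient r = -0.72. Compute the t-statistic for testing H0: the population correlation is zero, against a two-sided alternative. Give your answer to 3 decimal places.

-6.724

t = r·√(n−2) / √(1−r²) with r = -0.72, n = 44
  = -0.72·√42 / √(1 − 0.5184)
  = -0.72·6.480741 / 0.693974
  = -4.666134 / 0.693974 = -6.724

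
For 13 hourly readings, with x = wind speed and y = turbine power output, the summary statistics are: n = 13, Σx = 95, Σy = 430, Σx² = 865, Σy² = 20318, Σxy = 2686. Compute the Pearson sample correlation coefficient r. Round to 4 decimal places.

-0.4473

S_xy = nΣxy − ΣxΣy = 13·2686 − 95·430 = 34918 − 40850 = -5932
S_xx = nΣx² − (Σx)² = 13·865 − 95² = 11245 − 9025 = 2220
S_yy = nΣy² − (Σy)² = 13·20318 − 430² = 264134 − 184900 = 79234
r = S_xy / √(S_xx·S_yy) = -5932 / √(2220·79234) = -5932 / √175899480 = -5932 / 13262.7101 = -0.4473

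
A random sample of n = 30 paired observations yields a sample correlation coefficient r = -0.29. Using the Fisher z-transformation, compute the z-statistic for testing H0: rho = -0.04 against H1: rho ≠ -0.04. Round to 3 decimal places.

-1.343

Fisher z: atanh(-0.29) = -0.298566, atanh(-0.04) = -0.040021
z = (z_r − z_0)·√(n−3) = (-0.298566 − (-0.040021))·√27 = -0.258545 · 5.196152 = -1.343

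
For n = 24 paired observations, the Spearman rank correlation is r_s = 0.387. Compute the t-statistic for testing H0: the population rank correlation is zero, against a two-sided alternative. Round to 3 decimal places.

t = r_s·√(n−2) / √(1−r_s²) with r_s = 0.387, n = 24
  = 0.387·√22 / √(1 − 0.149769)
  = 0.387·4.690416 / 0.922080
  = 1.815191 / 0.922080 = 1.969

1.969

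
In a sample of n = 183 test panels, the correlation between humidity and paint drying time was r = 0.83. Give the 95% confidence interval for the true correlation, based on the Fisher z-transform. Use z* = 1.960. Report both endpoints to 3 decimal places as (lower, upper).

(0.779, 0.870)

z_r = atanh(0.83) = 1.188136;  SE = 1/√(n−3) = 1/√180 = 0.074536
z-limits: 1.188136 ± 1.960·0.074536 = 1.188136 ± 0.146091 = [1.042045, 1.334227]
ρ-limits: (tanh 1.042045, tanh 1.334227) = (0.779, 0.870)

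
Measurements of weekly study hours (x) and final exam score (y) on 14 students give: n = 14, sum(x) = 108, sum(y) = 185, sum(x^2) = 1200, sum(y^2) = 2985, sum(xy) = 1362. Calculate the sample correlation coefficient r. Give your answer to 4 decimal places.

-0.1463

S_xy = nΣxy − ΣxΣy = 14·1362 − 108·185 = 19068 − 19980 = -912
S_xx = nΣx² − (Σx)² = 14·1200 − 108² = 16800 − 11664 = 5136
S_yy = nΣy² − (Σy)² = 14·2985 − 185² = 41790 − 34225 = 7565
r = S_xy / √(S_xx·S_yy) = -912 / √(5136·7565) = -912 / √38853840 = -912 / 6233.2848 = -0.1463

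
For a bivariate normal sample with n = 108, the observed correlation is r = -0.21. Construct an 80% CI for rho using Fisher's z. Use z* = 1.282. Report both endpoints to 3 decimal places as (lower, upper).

(-0.326, -0.088)

Fisher z: z_r = atanh(r) = ½·ln((1+(-0.21))/(1−(-0.21))) = -0.213171
SE(z) = 1/√(n−3) = 1/√105 = 0.097590
80% ⇒ z* = 1.282; margin = 1.282·0.097590 = 0.125110
CI on z-scale: (-0.338281, -0.088061)
Back-transform: tanh(-0.338281) = -0.325942, tanh(-0.088061) = -0.087834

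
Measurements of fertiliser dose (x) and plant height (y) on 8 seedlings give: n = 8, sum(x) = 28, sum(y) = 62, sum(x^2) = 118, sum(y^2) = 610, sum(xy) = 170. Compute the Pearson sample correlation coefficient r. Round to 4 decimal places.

Numerator: nΣxy − (Σx)(Σy) = 8·170 − (28)(62) = -376
Denominator: √[(nΣx²−(Σx)²)(nΣy²−(Σy)²)]
  nΣx²−(Σx)² = 8·118 − 784 = 160;  nΣy²−(Σy)² = 8·610 − 3844 = 1036
  √(160·1036) = √165760 = 407.1363
r = -376 / 407.1363 = -0.9235

-0.9235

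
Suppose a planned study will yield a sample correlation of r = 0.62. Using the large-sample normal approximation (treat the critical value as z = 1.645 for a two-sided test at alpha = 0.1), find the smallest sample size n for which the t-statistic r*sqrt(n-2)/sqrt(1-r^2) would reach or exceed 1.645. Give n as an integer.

7

r√(n−2)/√(1−r²) ≥ 1.645  ⇔  n−2 ≥ (1.645)²·(1−r²)/r²
(1−r²)/r² = (1−0.3844)/0.3844 = 1.6015
n ≥ 2 + 2.706025·1.6015 = 2 + 4.3337 = 6.3337
⌈6.3337⌉ = 7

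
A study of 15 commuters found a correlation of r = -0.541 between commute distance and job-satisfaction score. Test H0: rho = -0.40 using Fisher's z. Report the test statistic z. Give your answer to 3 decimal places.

-0.630

z_r = atanh(-0.541) = -0.605568,  z_0 = atanh(-0.40) = -0.423649
SE = 1/√(n−3) = 1/√12 = 0.288675
z = (z_r − z_0)/SE = (-0.605568 − (-0.423649)) / 0.288675 = -0.181919 / 0.288675 = -0.630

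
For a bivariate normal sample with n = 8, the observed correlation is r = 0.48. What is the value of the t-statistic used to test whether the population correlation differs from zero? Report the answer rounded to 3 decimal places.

t = r·√(n−2) / √(1−r²) with r = 0.48, n = 8
  = 0.48·√6 / √(1 − 0.2304)
  = 0.48·2.449490 / 0.877268
  = 1.175755 / 0.877268 = 1.340

1.340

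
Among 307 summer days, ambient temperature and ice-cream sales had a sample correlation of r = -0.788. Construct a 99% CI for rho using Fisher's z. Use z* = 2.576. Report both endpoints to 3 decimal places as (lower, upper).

(-0.838, -0.725)

z_r = atanh(-0.788) = -1.066133;  SE = 1/√(n−3) = 1/√304 = 0.057354
z-limits: -1.066133 ± 2.576·0.057354 = -1.066133 ± 0.147744 = [-1.213877, -0.918389]
ρ-limits: (tanh -1.213877, tanh -0.918389) = (-0.838, -0.725)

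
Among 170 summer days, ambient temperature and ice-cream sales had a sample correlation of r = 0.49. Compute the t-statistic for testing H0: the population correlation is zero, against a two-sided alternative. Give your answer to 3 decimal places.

7.286

1 − r² = 1 − 0.2401 = 0.7599;  √(1−r²) = 0.871722
√(n−2) = √168 = 12.961481
t = r·√(n−2)/√(1−r²) = 0.49 · 12.961481 / 0.871722 = 7.286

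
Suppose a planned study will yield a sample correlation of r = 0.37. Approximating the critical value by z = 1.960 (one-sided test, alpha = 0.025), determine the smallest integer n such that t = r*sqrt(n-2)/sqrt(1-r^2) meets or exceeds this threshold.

27

Need r·√(n−2)/√(1−r²) ≥ 1.960
√(n−2) ≥ 1.960·√(1−0.1369) / 0.37 = 1.960·0.929032 / 0.37 = 4.9214
n−2 ≥ 24.2202  ⇒  n ≥ 26.2202
Smallest integer n = 27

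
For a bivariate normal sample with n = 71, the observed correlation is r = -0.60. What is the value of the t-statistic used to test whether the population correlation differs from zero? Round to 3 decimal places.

-6.230

t = r·√(n−2) / √(1−r²) with r = -0.60, n = 71
  = -0.60·√69 / √(1 − 0.3600)
  = -0.60·8.306624 / 0.800000
  = -4.983974 / 0.800000 = -6.230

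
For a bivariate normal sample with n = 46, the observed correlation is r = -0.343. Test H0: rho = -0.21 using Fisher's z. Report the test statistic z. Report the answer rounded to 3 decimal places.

-0.946

z_r = atanh(-0.343) = -0.357489,  z_0 = atanh(-0.21) = -0.213171
SE = 1/√(n−3) = 1/√43 = 0.152499
z = (z_r − z_0)/SE = (-0.357489 − (-0.213171)) / 0.152499 = -0.144318 / 0.152499 = -0.946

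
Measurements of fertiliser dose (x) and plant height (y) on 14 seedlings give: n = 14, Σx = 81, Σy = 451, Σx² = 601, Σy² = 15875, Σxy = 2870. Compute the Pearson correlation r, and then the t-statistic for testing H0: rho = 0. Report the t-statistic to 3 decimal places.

2.719

S_xy = nΣxy − ΣxΣy = 14·2870 − 81·451 = 40180 − 36531 = 3649
S_xx = nΣx² − (Σx)² = 14·601 − 81² = 8414 − 6561 = 1853
S_yy = nΣy² − (Σy)² = 14·15875 − 451² = 222250 − 203401 = 18849
r = S_xy / √(S_xx·S_yy) = 3649 / √(1853·18849) = 3649 / √34927197 = 3649 / 5909.9236 = 0.6174
t = r·√(n−2)/√(1−r²) = 0.6174·√12 / √(1−0.381183) = 2.138736 / 0.786649 = 2.719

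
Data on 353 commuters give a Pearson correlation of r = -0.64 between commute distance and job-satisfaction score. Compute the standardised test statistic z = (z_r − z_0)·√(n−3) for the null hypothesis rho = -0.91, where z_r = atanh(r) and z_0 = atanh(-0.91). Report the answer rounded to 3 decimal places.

Fisher z: atanh(-0.64) = -0.758174, atanh(-0.91) = -1.527524
z = (z_r − z_0)·√(n−3) = (-0.758174 − (-1.527524))·√350 = 0.769350 · 18.708287 = 14.393

14.393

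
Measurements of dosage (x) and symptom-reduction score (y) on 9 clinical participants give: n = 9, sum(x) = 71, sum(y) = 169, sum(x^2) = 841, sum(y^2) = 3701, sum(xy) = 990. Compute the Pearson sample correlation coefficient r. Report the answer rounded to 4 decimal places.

S_xy = nΣxy − ΣxΣy = 9·990 − 71·169 = 8910 − 11999 = -3089
S_xx = nΣx² − (Σx)² = 9·841 − 71² = 7569 − 5041 = 2528
S_yy = nΣy² − (Σy)² = 9·3701 − 169² = 33309 − 28561 = 4748
r = S_xy / √(S_xx·S_yy) = -3089 / √(2528·4748) = -3089 / √12002944 = -3089 / 3464.5265 = -0.8916

-0.8916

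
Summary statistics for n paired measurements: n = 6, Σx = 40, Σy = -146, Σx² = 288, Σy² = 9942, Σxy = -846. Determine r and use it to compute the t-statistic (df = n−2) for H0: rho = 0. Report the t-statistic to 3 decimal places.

0.735

Numerator: nΣxy − (Σx)(Σy) = 6·(-846) − (40)(-146) = 764
Denominator: √[(nΣx²−(Σx)²)(nΣy²−(Σy)²)]
  nΣx²−(Σx)² = 6·288 − 1600 = 128;  nΣy²−(Σy)² = 6·9942 − 21316 = 38336
  √(128·38336) = √4907008 = 2215.1767
r = 764 / 2215.1767 = 0.3449
t = r·√(n−2)/√(1−r²) = 0.3449·√4 / √(1−0.118956) = 0.689800 / 0.938639 = 0.735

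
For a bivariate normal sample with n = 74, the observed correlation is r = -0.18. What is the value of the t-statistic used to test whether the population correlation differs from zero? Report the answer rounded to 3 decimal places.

1 − r² = 1 − 0.0324 = 0.9676;  √(1−r²) = 0.983667
√(n−2) = √72 = 8.485281
t = r·√(n−2)/√(1−r²) = -0.18 · 8.485281 / 0.983667 = -1.553

-1.553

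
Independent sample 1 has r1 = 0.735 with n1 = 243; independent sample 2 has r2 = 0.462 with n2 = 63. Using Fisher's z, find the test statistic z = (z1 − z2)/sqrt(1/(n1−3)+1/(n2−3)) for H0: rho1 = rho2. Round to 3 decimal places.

z1 = atanh(0.735) = 0.939516,  z2 = atanh(0.462) = 0.499851
SE = √(1/(n1−3) + 1/(n2−3)) = √(1/240 + 1/60) = √(0.0041667 + 0.0166667) = √0.0208334 = 0.144338
z = (z1 − z2)/SE = (0.939516 − 0.499851) / 0.144338 = 0.439665 / 0.144338 = 3.046

3.046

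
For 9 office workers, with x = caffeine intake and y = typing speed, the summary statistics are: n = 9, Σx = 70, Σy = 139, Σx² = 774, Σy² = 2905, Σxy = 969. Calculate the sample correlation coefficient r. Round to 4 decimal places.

-0.2687

S_xy = nΣxy − ΣxΣy = 9·969 − 70·139 = 8721 − 9730 = -1009
S_xx = nΣx² − (Σx)² = 9·774 − 70² = 6966 − 4900 = 2066
S_yy = nΣy² − (Σy)² = 9·2905 − 139² = 26145 − 19321 = 6824
r = S_xy / √(S_xx·S_yy) = -1009 / √(2066·6824) = -1009 / √14098384 = -1009 / 3754.7815 = -0.2687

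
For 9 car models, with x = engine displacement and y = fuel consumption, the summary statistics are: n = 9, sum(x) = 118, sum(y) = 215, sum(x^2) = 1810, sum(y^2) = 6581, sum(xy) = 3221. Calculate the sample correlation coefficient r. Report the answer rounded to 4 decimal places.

S_xy = nΣxy − ΣxΣy = 9·3221 − 118·215 = 28989 − 25370 = 3619
S_xx = nΣx² − (Σx)² = 9·1810 − 118² = 16290 − 13924 = 2366
S_yy = nΣy² − (Σy)² = 9·6581 − 215² = 59229 − 46225 = 13004
r = S_xy / √(S_xx·S_yy) = 3619 / √(2366·13004) = 3619 / √30767464 = 3619 / 5546.8427 = 0.6524

0.6524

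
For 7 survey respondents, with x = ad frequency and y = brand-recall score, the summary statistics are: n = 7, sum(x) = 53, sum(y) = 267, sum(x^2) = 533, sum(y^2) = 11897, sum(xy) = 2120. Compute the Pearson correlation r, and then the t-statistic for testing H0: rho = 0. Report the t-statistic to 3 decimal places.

0.474

S_xy = nΣxy − ΣxΣy = 7·2120 − 53·267 = 14840 − 14151 = 689
S_xx = nΣx² − (Σx)² = 7·533 − 53² = 3731 − 2809 = 922
S_yy = nΣy² − (Σy)² = 7·11897 − 267² = 83279 − 71289 = 11990
r = S_xy / √(S_xx·S_yy) = 689 / √(922·11990) = 689 / √11054780 = 689 / 3324.8729 = 0.2072
t = r·√(n−2)/√(1−r²) = 0.2072·√5 / √(1−0.042932) = 0.463313 / 0.978299 = 0.474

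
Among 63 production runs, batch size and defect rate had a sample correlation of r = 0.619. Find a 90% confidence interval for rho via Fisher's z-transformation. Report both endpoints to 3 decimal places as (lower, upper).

(0.471, 0.733)

z_r = atanh(0.619) = 0.723382;  SE = 1/√(n−3) = 1/√60 = 0.129099
z-limits: 0.723382 ± 1.645·0.129099 = 0.723382 ± 0.212368 = [0.511014, 0.935750]
ρ-limits: (tanh 0.511014, tanh 0.935750) = (0.471, 0.733)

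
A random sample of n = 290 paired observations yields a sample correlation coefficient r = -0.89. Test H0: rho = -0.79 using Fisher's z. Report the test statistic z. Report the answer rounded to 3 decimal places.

-5.938

z_r = atanh(-0.89) = -1.421926,  z_0 = atanh(-0.79) = -1.071432
SE = 1/√(n−3) = 1/√287 = 0.059028
z = (z_r − z_0)/SE = (-1.421926 − (-1.071432)) / 0.059028 = -0.350494 / 0.059028 = -5.938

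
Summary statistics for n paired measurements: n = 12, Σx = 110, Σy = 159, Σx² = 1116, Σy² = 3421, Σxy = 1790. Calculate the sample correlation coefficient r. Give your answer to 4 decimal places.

Numerator: nΣxy − (Σx)(Σy) = 12·1790 − (110)(159) = 3990
Denominator: √[(nΣx²−(Σx)²)(nΣy²−(Σy)²)]
  nΣx²−(Σx)² = 12·1116 − 12100 = 1292;  nΣy²−(Σy)² = 12·3421 − 25281 = 15771
  √(1292·15771) = √20376132 = 4513.9929
r = 3990 / 4513.9929 = 0.8839

0.8839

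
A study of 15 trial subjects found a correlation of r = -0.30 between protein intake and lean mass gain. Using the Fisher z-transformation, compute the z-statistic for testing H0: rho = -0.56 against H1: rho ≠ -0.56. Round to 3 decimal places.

1.120

Fisher z: atanh(-0.30) = -0.309520, atanh(-0.56) = -0.632833
z = (z_r − z_0)·√(n−3) = (-0.309520 − (-0.632833))·√12 = 0.323313 · 3.464102 = 1.120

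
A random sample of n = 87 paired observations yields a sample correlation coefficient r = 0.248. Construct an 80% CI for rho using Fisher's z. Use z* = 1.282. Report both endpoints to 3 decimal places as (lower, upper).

(0.113, 0.374)

z_r = atanh(0.248) = 0.253281;  SE = 1/√(n−3) = 1/√84 = 0.109109
z-limits: 0.253281 ± 1.282·0.109109 = 0.253281 ± 0.139878 = [0.113403, 0.393159]
ρ-limits: (tanh 0.113403, tanh 0.393159) = (0.113, 0.374)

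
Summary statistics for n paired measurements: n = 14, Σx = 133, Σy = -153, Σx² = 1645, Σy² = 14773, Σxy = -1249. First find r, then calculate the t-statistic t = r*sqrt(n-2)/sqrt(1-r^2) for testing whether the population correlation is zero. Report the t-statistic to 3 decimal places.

Numerator: nΣxy − (Σx)(Σy) = 14·(-1249) − (133)(-153) = 2863
Denominator: √[(nΣx²−(Σx)²)(nΣy²−(Σy)²)]
  nΣx²−(Σx)² = 14·1645 − 17689 = 5341;  nΣy²−(Σy)² = 14·14773 − 23409 = 183413
  √(5341·183413) = √979608833 = 31298.7034
r = 2863 / 31298.7034 = 0.0915
t = r·√(n−2)/√(1−r²) = 0.0915·√12 / √(1−0.008372) = 0.316965 / 0.995805 = 0.318

0.318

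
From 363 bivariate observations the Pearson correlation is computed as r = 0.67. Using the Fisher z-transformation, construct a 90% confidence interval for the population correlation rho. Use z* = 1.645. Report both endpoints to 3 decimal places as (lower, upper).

z_r = atanh(0.67) = 0.810743;  SE = 1/√(n−3) = 1/√360 = 0.052705
z-limits: 0.810743 ± 1.645·0.052705 = 0.810743 ± 0.086700 = [0.724043, 0.897443]
ρ-limits: (tanh 0.724043, tanh 0.897443) = (0.619, 0.715)

(0.619, 0.715)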